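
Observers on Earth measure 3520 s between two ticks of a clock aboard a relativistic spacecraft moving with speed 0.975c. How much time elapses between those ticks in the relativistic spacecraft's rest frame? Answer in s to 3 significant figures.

τ₀ ≈ 782 s

γ = 1/√(1 − 0.975²) = 4.5004
Proper time: τ₀ = Δt/γ = 3520/4.5004 = 782 s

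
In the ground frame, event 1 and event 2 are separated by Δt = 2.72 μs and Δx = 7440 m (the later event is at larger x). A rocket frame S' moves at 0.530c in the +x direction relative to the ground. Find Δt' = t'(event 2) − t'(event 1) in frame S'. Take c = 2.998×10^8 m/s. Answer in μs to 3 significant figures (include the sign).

Δt' ≈ -12.3 μs

γ = 1/√(1 − 0.530²) = 1.1792
Δt' = γ(Δt − vΔx/c²) = 1.1792 × (2.72 μs − 0.530×7440 m / (2.998×10^8 m/s))
= 1.1792 × (-10.433 μs) = -12.3 μs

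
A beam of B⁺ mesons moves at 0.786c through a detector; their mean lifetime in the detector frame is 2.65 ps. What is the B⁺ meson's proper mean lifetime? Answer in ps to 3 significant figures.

τ₀ ≈ 1.64 ps

γ = 1/√(1 − 0.786²) = 1.6175
Proper time: τ₀ = Δt/γ = 2.65/1.6175 = 1.64 ps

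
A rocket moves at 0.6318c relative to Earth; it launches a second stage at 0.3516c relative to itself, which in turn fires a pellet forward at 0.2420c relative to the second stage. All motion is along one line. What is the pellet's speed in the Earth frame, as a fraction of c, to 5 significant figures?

Compose boost 2: (0.3516 + 0.6318)/(1 + 0.3516×0.6318) = 0.98340/1.222141 = 0.8046536
Compose boost 3: (0.2420 + 0.8046536)/(1 + 0.2420×0.8046536) = 1.046654/1.194726 = 0.87606

u ≈ 0.87606c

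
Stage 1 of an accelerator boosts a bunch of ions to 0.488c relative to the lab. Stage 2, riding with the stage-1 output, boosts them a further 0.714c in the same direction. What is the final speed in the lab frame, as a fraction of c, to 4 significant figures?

Compose boost 2: (0.714 + 0.488)/(1 + 0.714×0.488) = 1.202/1.34843 = 0.8914

u ≈ 0.8914c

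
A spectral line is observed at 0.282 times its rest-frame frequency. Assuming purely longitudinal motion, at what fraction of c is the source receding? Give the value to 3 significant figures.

β ≈ 0.853

f_obs/f_src = √((1−β)/(1+β)) = 0.282  ⇒  (1−β)/(1+β) = 0.079524
β = |1 − D²|/(1 + D²) = |1 − 0.079524|/(1 + 0.079524) = 0.853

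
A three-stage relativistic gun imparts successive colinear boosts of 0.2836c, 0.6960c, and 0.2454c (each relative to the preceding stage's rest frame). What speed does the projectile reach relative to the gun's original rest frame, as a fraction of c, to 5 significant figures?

Compose boost 2: (0.6960 + 0.2836)/(1 + 0.6960×0.2836) = 0.97960/1.197386 = 0.8181157
Compose boost 3: (0.2454 + 0.8181157)/(1 + 0.2454×0.8181157) = 1.063516/1.200766 = 0.88570

u ≈ 0.88570c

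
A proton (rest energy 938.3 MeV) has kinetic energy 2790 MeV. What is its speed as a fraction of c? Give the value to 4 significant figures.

γ = 1 + K/(m₀c²) = 1 + 2790/938.3 = 3.97346
β = √(1 − 1/γ²) = 0.9678

β ≈ 0.9678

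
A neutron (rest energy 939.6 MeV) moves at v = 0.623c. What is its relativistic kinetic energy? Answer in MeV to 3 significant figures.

γ = 1/√(1 − 0.623²) = 1.2784
K = (γ − 1)m₀c² = (1.2784 − 1) × 939.6 MeV = 0.27841 × 939.6 MeV = 262 MeV

K ≈ 262 MeV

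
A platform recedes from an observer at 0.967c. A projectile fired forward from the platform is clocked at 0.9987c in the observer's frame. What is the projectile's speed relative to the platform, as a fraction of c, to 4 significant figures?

u' ≈ 0.9254c

Inverse velocity addition: u' = (u − v)/(1 − uv/c²)
= (0.9987 − 0.967)/(1 − 0.9987×0.967) = 0.03170/0.0342571 = 0.9254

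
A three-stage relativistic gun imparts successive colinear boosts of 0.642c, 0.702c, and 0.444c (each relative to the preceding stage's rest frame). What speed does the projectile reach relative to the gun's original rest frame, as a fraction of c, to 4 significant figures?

u ≈ 0.9710c

Compose boost 2: (0.702 + 0.642)/(1 + 0.702×0.642) = 1.344/1.45068 = 0.926460
Compose boost 3: (0.444 + 0.926460)/(1 + 0.444×0.926460) = 1.37046/1.41135 = 0.9710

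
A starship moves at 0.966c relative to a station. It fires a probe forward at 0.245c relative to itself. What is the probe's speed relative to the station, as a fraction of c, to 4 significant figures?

u ≈ 0.9792c

Relativistic velocity addition: u = (u' + v)/(1 + u'v/c²)
= (0.245 + 0.966)/(1 + 0.245×0.966) = 1.211/1.23667 = 0.9792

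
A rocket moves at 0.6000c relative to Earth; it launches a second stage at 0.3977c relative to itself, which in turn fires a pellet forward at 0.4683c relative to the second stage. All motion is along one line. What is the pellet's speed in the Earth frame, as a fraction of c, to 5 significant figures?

u ≈ 0.92491c

Compose boost 2: (0.3977 + 0.6000)/(1 + 0.3977×0.6000) = 0.99770/1.238620 = 0.8054932
Compose boost 3: (0.4683 + 0.8054932)/(1 + 0.4683×0.8054932) = 1.273793/1.377212 = 0.92491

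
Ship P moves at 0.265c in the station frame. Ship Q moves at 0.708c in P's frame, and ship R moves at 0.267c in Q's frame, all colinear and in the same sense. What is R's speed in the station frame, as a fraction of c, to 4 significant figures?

u ≈ 0.8913c

Compose boost 2: (0.708 + 0.265)/(1 + 0.708×0.265) = 0.9730/1.18762 = 0.819286
Compose boost 3: (0.267 + 0.819286)/(1 + 0.267×0.819286) = 1.08629/1.21875 = 0.8913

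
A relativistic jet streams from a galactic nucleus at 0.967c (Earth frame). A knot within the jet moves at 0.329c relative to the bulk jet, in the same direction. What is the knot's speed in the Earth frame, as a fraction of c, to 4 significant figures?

Relativistic velocity addition: u = (u' + v)/(1 + u'v/c²)
= (0.329 + 0.967)/(1 + 0.329×0.967) = 1.296/1.31814 = 0.9832

u ≈ 0.9832c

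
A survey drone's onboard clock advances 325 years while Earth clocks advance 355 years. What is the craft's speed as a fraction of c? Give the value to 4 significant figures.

β ≈ 0.4023

γ = Δt/τ₀ = 355/325 = 1.09231
β = √(1 − 1/γ²) = √(1 − 1/1.09231²) = 0.4023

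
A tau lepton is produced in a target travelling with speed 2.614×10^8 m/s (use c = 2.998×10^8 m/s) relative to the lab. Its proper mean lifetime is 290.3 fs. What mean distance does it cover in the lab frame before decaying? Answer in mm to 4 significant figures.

β = v/c = 2.614×10^8 / 2.998×10^8 = 0.871915
γ = 1/√(1 − 0.871915²) = 2.04224
Dilated lifetime: Δt = γτ₀ = 2.04224 × 290.3 fs = 592.863 fs
d = vΔt = 0.871915c × 592.863 fs = 2.61400×10^8 m/s × 5.92863×10^-13 s = 0.1550 mm

d ≈ 0.1550 mm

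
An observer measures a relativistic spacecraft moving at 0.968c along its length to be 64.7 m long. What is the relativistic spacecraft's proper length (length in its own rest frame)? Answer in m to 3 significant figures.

L₀ ≈ 258 m

γ = 1/√(1 − 0.968²) = 3.9849
L₀ = γL = 3.9849 × 64.7 = 258 m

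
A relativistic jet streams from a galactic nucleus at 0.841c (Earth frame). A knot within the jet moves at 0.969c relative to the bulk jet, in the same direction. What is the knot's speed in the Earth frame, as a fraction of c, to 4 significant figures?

u ≈ 0.9973c

Relativistic velocity addition: u = (u' + v)/(1 + u'v/c²)
= (0.969 + 0.841)/(1 + 0.969×0.841) = 1.810/1.81493 = 0.9973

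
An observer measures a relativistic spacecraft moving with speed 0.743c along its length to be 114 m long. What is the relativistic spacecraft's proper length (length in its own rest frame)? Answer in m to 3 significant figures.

γ = 1/√(1 − 0.743²) = 1.4941
L₀ = γL = 1.4941 × 114 = 170 m

L₀ ≈ 170 m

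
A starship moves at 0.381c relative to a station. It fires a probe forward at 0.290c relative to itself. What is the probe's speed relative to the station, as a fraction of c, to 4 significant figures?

Relativistic velocity addition: u = (u' + v)/(1 + u'v/c²)
= (0.290 + 0.381)/(1 + 0.290×0.381) = 0.6710/1.11049 = 0.6042

u ≈ 0.6042c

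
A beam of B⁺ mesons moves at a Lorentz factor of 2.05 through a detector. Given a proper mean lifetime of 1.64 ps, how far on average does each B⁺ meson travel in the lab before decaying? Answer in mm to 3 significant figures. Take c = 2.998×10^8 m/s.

d ≈ 0.880 mm

β = √(1 − 1/γ²) = √(1 − 1/2.05²) = 0.87295
Dilated lifetime: Δt = γτ₀ = 2.05 × 1.64 ps = 3.3620 ps
d = vΔt = 0.87295c × 3.3620 ps = 2.6171×10^8 m/s × 3.3620×10^-12 s = 0.880 mm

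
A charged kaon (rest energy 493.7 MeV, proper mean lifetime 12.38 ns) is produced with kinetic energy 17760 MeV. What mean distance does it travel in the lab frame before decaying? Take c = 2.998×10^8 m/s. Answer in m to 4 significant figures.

d ≈ 137.2 m

γ = 1 + K/(m₀c²) = 1 + 17760/493.7 = 36.9733
β = √(1 − 1/γ²) = 0.999634
Dilated lifetime: γτ₀ = 36.9733 × 12.38 ns = 457.729 ns
d = βc·γτ₀ = 0.999634 × (2.998×10^8 m/s) × 4.57729×10^-7 s = 137.2 m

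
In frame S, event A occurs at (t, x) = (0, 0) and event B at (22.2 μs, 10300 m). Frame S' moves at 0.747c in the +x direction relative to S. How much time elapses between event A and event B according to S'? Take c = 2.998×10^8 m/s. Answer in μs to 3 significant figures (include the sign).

Δt' ≈ -5.21 μs

γ = 1/√(1 − 0.747²) = 1.5042
Δt' = γ(Δt − vΔx/c²) = 1.5042 × (22.2 μs − 0.747×10300 m / (2.998×10^8 m/s))
= 1.5042 × (-3.4641 μs) = -5.21 μs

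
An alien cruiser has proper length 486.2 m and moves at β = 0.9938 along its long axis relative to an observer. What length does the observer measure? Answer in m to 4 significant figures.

γ = 1/√(1 − 0.9938²) = 8.99422
Length contraction: L = L₀/γ = 486.2/8.99422 = 54.06 m

L ≈ 54.06 m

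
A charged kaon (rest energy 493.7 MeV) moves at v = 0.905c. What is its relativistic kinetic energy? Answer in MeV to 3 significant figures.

K ≈ 667 MeV

γ = 1/√(1 − 0.905²) = 2.3507
K = (γ − 1)m₀c² = (2.3507 − 1) × 493.7 MeV = 1.3507 × 493.7 MeV = 667 MeV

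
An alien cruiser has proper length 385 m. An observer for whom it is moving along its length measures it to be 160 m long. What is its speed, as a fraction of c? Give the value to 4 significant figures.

γ = L₀/L = 385/160 = 2.40625
β = √(1 − 1/γ²) = 0.9096

β ≈ 0.9096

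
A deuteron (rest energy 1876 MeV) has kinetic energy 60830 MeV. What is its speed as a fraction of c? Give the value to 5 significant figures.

β ≈ 0.99955

γ = 1 + K/(m₀c²) = 1 + 60830/1876 = 33.42537
β = √(1 − 1/γ²) = 0.99955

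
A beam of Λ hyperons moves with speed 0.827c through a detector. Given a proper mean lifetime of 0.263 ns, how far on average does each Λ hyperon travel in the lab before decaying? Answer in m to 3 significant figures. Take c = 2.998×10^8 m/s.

d ≈ 0.116 m

γ = 1/√(1 − 0.827²) = 1.7787
Dilated lifetime: Δt = γτ₀ = 1.7787 × 0.263 ns = 0.46780 ns
d = vΔt = 0.827c × 0.46780 ns = 2.4793×10^8 m/s × 4.6780×10^-10 s = 0.116 m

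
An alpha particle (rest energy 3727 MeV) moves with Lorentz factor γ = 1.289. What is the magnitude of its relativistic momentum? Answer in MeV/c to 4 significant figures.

p ≈ 3031 MeV/c

β = √(1 − 1/γ²) = √(1 − 1/1.289²) = 0.630985
p = γβm₀c = 1.289 × 0.630985 × 3727 MeV/c = 3031 MeV/c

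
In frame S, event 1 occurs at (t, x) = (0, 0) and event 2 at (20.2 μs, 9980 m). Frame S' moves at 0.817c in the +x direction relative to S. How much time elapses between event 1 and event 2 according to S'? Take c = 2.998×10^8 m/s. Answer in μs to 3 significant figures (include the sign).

Δt' ≈ -12.1 μs

γ = 1/√(1 − 0.817²) = 1.7342
Δt' = γ(Δt − vΔx/c²) = 1.7342 × (20.2 μs − 0.817×9980 m / (2.998×10^8 m/s))
= 1.7342 × (-6.9970 μs) = -12.1 μs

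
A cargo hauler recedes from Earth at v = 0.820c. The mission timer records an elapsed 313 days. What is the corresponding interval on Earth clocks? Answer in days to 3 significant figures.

γ = 1/√(1 − 0.820²) = 1.7471
Time dilation: Δt = γτ₀ = 1.7471 × 313 days = 547 days

Δt ≈ 547 days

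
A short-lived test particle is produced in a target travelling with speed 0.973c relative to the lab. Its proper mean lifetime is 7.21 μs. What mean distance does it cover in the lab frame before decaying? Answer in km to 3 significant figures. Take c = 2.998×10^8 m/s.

d ≈ 9.11 km

γ = 1/√(1 − 0.973²) = 4.3327
Dilated lifetime: Δt = γτ₀ = 4.3327 × 7.21 μs = 31.238 μs
d = vΔt = 0.973c × 31.238 μs = 2.9171×10^8 m/s × 3.1238×10^-5 s = 9.11 km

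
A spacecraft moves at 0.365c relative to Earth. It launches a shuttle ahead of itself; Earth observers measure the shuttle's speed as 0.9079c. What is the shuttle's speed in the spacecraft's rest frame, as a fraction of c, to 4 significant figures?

Inverse velocity addition: u' = (u − v)/(1 − uv/c²)
= (0.9079 − 0.365)/(1 − 0.9079×0.365) = 0.5429/0.668616 = 0.8120

u' ≈ 0.8120c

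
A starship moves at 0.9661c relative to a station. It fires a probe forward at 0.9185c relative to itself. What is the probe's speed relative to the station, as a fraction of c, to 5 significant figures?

u ≈ 0.99854c

Relativistic velocity addition: u = (u' + v)/(1 + u'v/c²)
= (0.9185 + 0.9661)/(1 + 0.9185×0.9661) = 1.8846/1.887363 = 0.99854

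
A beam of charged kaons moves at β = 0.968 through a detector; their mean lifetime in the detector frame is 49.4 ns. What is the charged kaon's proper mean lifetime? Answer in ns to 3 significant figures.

τ₀ ≈ 12.4 ns

γ = 1/√(1 − 0.968²) = 3.9849
Proper time: τ₀ = Δt/γ = 49.4/3.9849 = 12.4 ns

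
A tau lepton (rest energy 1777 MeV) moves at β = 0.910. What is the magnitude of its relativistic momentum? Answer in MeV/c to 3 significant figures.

γ = 1/√(1 − 0.910²) = 2.4119
p = γβm₀c = 2.4119 × 0.910 × 1777 MeV/c = 3900 MeV/c

p ≈ 3900 MeV/c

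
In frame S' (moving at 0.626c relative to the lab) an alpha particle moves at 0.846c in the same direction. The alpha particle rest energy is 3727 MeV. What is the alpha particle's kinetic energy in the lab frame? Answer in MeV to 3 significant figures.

u_lab = (0.846 + 0.626)/(1 + 0.846×0.626) = 0.962346
γ = 1/√(1 − 0.962346²) = 3.6788
K = (γ − 1)m₀c² = (3.6788 − 1) × 3727 = 2.6788 × 3727 = 9980 MeV

K ≈ 9980 MeV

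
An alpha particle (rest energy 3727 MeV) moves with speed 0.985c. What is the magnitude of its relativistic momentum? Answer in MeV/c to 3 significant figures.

γ = 1/√(1 − 0.985²) = 5.7953
p = γβm₀c = 5.7953 × 0.985 × 3727 MeV/c = 21300 MeV/c

p ≈ 21300 MeV/c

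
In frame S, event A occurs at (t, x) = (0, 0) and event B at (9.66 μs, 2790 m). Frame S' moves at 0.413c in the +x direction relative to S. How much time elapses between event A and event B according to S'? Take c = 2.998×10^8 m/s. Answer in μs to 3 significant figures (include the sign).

Δt' ≈ 6.39 μs

γ = 1/√(1 − 0.413²) = 1.0980
Δt' = γ(Δt − vΔx/c²) = 1.0980 × (9.66 μs − 0.413×2790 m / (2.998×10^8 m/s))
= 1.0980 × (5.8165 μs) = 6.39 μs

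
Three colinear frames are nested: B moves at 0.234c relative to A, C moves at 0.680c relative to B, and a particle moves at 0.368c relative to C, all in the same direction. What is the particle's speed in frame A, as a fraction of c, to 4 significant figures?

Compose boost 2: (0.680 + 0.234)/(1 + 0.680×0.234) = 0.9140/1.15912 = 0.788529
Compose boost 3: (0.368 + 0.788529)/(1 + 0.368×0.788529) = 1.15653/1.29018 = 0.8964

u ≈ 0.8964c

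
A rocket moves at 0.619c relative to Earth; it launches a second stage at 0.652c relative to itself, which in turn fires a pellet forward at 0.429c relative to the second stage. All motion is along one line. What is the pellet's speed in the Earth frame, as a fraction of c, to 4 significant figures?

u ≈ 0.9612c

Compose boost 2: (0.652 + 0.619)/(1 + 0.652×0.619) = 1.271/1.40359 = 0.905536
Compose boost 3: (0.429 + 0.905536)/(1 + 0.429×0.905536) = 1.33454/1.38848 = 0.9612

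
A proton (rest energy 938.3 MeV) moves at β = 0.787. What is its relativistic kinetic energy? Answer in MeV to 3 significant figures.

K ≈ 583 MeV

γ = 1/√(1 − 0.787²) = 1.6209
K = (γ − 1)m₀c² = (1.6209 − 1) × 938.3 MeV = 0.62087 × 938.3 MeV = 583 MeV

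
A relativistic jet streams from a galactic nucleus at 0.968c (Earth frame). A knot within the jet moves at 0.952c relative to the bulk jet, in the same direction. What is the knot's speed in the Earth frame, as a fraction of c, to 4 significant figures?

Relativistic velocity addition: u = (u' + v)/(1 + u'v/c²)
= (0.952 + 0.968)/(1 + 0.952×0.968) = 1.920/1.92154 = 0.9992

u ≈ 0.9992c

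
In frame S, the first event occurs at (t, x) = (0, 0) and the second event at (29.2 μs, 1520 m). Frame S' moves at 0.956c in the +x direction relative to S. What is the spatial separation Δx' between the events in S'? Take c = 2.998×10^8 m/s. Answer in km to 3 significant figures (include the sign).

γ = 1/√(1 − 0.956²) = 3.4087
Δx' = γ(Δx − vΔt) = 3.4087 × (1520 m − 0.956×(2.998×10^8 m/s)×29.2×10^-6 s)
= 3.4087 × (-6849.0 m) = -23.3 km

Δx' ≈ -23.3 km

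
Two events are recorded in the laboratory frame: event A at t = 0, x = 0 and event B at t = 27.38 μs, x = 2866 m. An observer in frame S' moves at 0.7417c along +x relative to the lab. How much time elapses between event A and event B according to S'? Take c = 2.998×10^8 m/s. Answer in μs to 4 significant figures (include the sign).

γ = 1/√(1 − 0.7417²) = 1.49091
Δt' = γ(Δt − vΔx/c²) = 1.49091 × (27.38 μs − 0.7417×2866 m / (2.998×10^8 m/s))
= 1.49091 × (20.2896 μs) = 30.25 μs

Δt' ≈ 30.25 μs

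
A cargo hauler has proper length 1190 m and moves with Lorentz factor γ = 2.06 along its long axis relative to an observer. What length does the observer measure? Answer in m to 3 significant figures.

L ≈ 578 m

γ = 2.06 (given)
Length contraction: L = L₀/γ = 1190/2.06 = 578 m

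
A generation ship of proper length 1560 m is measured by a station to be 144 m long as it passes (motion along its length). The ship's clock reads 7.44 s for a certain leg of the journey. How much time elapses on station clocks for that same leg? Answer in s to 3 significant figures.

Δt ≈ 80.6 s

Length contraction ⇒ γ = L₀/L = 1560/144 = 10.833
Time dilation: Δt = γτ₀ = 10.833 × 7.44 s = 80.6 s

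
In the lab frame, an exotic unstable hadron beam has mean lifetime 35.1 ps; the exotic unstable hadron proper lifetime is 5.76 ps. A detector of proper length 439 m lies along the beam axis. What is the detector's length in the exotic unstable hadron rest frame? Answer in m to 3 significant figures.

Time dilation ⇒ γ = Δt/τ₀ = 35.1/5.76 = 6.0938
Length contraction: L = L₀/γ = 439/6.0938 = 72.0 m

L ≈ 72.0 m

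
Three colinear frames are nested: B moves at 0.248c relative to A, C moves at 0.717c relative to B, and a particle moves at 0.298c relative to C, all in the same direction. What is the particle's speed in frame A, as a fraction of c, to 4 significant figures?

Compose boost 2: (0.717 + 0.248)/(1 + 0.717×0.248) = 0.9650/1.17782 = 0.819313
Compose boost 3: (0.298 + 0.819313)/(1 + 0.298×0.819313) = 1.11731/1.24416 = 0.8980

u ≈ 0.8980c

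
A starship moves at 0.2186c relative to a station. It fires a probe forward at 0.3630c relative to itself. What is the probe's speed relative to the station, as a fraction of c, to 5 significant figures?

u ≈ 0.53884c

Relativistic velocity addition: u = (u' + v)/(1 + u'v/c²)
= (0.3630 + 0.2186)/(1 + 0.3630×0.2186) = 0.58160/1.079352 = 0.53884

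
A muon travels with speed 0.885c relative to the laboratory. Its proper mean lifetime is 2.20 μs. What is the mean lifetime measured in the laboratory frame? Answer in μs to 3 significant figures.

Δt ≈ 4.73 μs

γ = 1/√(1 − 0.885²) = 2.1478
Time dilation: Δt = γτ₀ = 2.1478 × 2.20 μs = 4.73 μs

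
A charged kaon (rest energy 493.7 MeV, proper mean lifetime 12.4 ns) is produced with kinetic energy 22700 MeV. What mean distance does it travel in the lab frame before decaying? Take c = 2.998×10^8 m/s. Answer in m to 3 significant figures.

d ≈ 175 m

γ = 1 + K/(m₀c²) = 1 + 22700/493.7 = 46.979
β = √(1 − 1/γ²) = 0.99977
Dilated lifetime: γτ₀ = 46.979 × 12.4 ns = 582.54 ns
d = βc·γτ₀ = 0.99977 × (2.998×10^8 m/s) × 5.8254×10^-7 s = 175 m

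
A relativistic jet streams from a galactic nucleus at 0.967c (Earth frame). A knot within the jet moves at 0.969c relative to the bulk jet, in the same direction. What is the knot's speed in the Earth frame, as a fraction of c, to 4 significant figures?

u ≈ 0.9995c

Relativistic velocity addition: u = (u' + v)/(1 + u'v/c²)
= (0.969 + 0.967)/(1 + 0.969×0.967) = 1.936/1.93702 = 0.9995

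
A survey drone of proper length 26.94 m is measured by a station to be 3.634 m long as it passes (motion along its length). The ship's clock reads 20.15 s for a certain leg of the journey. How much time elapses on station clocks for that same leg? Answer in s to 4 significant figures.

Length contraction ⇒ γ = L₀/L = 26.94/3.634 = 7.41332
Time dilation: Δt = γτ₀ = 7.41332 × 20.15 s = 149.4 s

Δt ≈ 149.4 s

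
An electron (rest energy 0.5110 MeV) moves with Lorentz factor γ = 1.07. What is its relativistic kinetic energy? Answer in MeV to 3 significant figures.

γ = 1.07 (given)
K = (γ − 1)m₀c² = (1.07 − 1) × 0.5110 MeV = 0.070000 × 0.5110 MeV = 0.0358 MeV

K ≈ 0.0358 MeV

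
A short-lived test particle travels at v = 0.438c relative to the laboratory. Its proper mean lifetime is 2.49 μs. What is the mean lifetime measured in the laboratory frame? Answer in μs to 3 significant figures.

Δt ≈ 2.77 μs

γ = 1/√(1 − 0.438²) = 1.1124
Time dilation: Δt = γτ₀ = 1.1124 × 2.49 μs = 2.77 μs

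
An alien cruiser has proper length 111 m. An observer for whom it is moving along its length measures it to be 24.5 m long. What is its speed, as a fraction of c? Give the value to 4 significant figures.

β ≈ 0.9753

γ = L₀/L = 111/24.5 = 4.53061
β = √(1 − 1/γ²) = 0.9753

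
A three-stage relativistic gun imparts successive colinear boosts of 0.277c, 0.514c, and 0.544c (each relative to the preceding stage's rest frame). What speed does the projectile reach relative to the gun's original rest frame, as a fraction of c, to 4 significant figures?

Compose boost 2: (0.514 + 0.277)/(1 + 0.514×0.277) = 0.7910/1.14238 = 0.692415
Compose boost 3: (0.544 + 0.692415)/(1 + 0.544×0.692415) = 1.23642/1.37667 = 0.8981

u ≈ 0.8981c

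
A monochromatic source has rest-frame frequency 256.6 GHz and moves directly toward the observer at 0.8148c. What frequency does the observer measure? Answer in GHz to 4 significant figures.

Relativistic Doppler: f_obs = f_src √((1+β)/(1−β))
= 256.6 × √(1.81480/0.185200) = 256.6 × 3.13036 = 803.2 GHz

f_obs ≈ 803.2 GHz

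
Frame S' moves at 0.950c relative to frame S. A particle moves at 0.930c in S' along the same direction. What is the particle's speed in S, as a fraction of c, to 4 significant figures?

Relativistic velocity addition: u = (u' + v)/(1 + u'v/c²)
= (0.930 + 0.950)/(1 + 0.930×0.950) = 1.880/1.88350 = 0.9981

u ≈ 0.9981c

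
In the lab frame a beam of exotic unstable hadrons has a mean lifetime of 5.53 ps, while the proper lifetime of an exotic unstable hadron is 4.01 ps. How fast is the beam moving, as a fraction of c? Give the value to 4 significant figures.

γ = Δt/τ₀ = 5.53/4.01 = 1.37905
β = √(1 − 1/γ²) = √(1 − 1/1.37905²) = 0.6886

β ≈ 0.6886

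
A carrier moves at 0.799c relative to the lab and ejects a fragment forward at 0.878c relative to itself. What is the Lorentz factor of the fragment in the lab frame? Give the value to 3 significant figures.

γ ≈ 5.91

u_lab = (0.878 + 0.799)/(1 + 0.878×0.799) = 1.677/1.70152 = 0.985588
γ = 1/√(1 − 0.985588²) = 5.91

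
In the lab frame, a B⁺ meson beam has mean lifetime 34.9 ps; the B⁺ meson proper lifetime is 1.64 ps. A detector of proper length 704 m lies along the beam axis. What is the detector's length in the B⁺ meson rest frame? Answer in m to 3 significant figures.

Time dilation ⇒ γ = Δt/τ₀ = 34.9/1.64 = 21.280
Length contraction: L = L₀/γ = 704/21.280 = 33.1 m

L ≈ 33.1 m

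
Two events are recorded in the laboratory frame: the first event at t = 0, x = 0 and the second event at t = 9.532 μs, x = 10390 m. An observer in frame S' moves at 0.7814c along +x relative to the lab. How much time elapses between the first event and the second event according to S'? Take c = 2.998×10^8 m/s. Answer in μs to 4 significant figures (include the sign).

γ = 1/√(1 − 0.7814²) = 1.60249
Δt' = γ(Δt − vΔx/c²) = 1.60249 × (9.532 μs − 0.7814×10390 m / (2.998×10^8 m/s))
= 1.60249 × (-17.5485 μs) = -28.12 μs

Δt' ≈ -28.12 μs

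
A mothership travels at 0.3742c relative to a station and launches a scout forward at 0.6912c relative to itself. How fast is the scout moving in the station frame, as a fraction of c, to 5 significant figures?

Compose boost 2: (0.6912 + 0.3742)/(1 + 0.6912×0.3742) = 1.0654/1.258647 = 0.84646

u ≈ 0.84646c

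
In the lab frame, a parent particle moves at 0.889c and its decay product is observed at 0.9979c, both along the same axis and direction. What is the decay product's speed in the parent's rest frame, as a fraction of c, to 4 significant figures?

u' ≈ 0.9649c

Inverse velocity addition: u' = (u − v)/(1 − uv/c²)
= (0.9979 − 0.889)/(1 − 0.9979×0.889) = 0.1089/0.112867 = 0.9649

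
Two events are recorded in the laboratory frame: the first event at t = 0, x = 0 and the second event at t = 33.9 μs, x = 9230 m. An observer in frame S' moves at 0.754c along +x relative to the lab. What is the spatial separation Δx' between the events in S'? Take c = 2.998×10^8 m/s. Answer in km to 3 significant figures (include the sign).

γ = 1/√(1 − 0.754²) = 1.5224
Δx' = γ(Δx − vΔt) = 1.5224 × (9230 m − 0.754×(2.998×10^8 m/s)×33.9×10^-6 s)
= 1.5224 × (1566.9 m) = 2.39 km

Δx' ≈ 2.39 km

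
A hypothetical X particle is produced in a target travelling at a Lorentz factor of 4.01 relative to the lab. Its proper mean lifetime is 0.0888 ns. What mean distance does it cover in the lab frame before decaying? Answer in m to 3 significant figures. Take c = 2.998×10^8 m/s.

d ≈ 0.103 m

β = √(1 − 1/γ²) = √(1 − 1/4.01²) = 0.96841
Dilated lifetime: Δt = γτ₀ = 4.01 × 0.0888 ns = 0.35609 ns
d = vΔt = 0.96841c × 0.35609 ns = 2.9033×10^8 m/s × 3.5609×10^-10 s = 0.103 m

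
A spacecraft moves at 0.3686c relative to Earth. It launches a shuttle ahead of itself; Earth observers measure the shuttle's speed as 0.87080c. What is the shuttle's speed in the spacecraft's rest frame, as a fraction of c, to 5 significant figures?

Inverse velocity addition: u' = (u − v)/(1 − uv/c²)
= (0.87080 − 0.3686)/(1 − 0.87080×0.3686) = 0.50220/0.6790231 = 0.73959

u' ≈ 0.73959c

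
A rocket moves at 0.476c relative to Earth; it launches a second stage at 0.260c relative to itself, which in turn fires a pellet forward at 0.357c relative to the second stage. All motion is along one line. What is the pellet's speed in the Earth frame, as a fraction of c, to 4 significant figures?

Compose boost 2: (0.260 + 0.476)/(1 + 0.260×0.476) = 0.7360/1.12376 = 0.654944
Compose boost 3: (0.357 + 0.654944)/(1 + 0.357×0.654944) = 1.01194/1.23382 = 0.8202

u ≈ 0.8202c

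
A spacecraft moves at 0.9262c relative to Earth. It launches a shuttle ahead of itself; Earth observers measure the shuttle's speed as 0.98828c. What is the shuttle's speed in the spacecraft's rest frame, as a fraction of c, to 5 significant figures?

Inverse velocity addition: u' = (u − v)/(1 − uv/c²)
= (0.98828 − 0.9262)/(1 − 0.98828×0.9262) = 0.062080/0.08465506 = 0.73333

u' ≈ 0.73333c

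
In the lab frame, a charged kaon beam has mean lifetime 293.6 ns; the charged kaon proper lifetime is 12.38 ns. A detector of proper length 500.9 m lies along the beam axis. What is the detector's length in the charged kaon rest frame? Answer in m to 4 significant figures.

L ≈ 21.12 m

Time dilation ⇒ γ = Δt/τ₀ = 293.6/12.38 = 23.7157
Length contraction: L = L₀/γ = 500.9/23.7157 = 21.12 m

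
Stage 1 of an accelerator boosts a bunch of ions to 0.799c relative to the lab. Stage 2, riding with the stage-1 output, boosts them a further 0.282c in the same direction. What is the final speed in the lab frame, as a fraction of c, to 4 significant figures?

Compose boost 2: (0.282 + 0.799)/(1 + 0.282×0.799) = 1.081/1.22532 = 0.8822

u ≈ 0.8822c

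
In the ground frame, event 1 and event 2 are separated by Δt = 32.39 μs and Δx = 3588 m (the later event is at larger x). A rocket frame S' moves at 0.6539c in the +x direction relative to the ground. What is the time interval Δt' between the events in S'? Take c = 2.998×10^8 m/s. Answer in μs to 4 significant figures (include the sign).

γ = 1/√(1 − 0.6539²) = 1.32174
Δt' = γ(Δt − vΔx/c²) = 1.32174 × (32.39 μs − 0.6539×3588 m / (2.998×10^8 m/s))
= 1.32174 × (24.5641 μs) = 32.47 μs

Δt' ≈ 32.47 μs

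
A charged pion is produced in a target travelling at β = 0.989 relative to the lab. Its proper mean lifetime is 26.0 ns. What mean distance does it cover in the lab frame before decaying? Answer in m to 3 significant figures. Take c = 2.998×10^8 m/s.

γ = 1/√(1 − 0.989²) = 6.7606
Dilated lifetime: Δt = γτ₀ = 6.7606 × 26.0 ns = 175.78 ns
d = vΔt = 0.989c × 175.78 ns = 2.9650×10^8 m/s × 1.7578×10^-7 s = 52.1 m

d ≈ 52.1 m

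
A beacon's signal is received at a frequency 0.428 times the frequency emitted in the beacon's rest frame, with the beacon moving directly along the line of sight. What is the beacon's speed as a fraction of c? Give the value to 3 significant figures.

β ≈ 0.690

f_obs/f_src = √((1−β)/(1+β)) = 0.428  ⇒  (1−β)/(1+β) = 0.18318
β = |1 − D²|/(1 + D²) = |1 − 0.18318|/(1 + 0.18318) = 0.690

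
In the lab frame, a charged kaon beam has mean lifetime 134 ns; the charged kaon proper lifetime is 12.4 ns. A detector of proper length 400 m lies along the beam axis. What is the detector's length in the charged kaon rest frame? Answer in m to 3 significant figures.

Time dilation ⇒ γ = Δt/τ₀ = 134/12.4 = 10.806
Length contraction: L = L₀/γ = 400/10.806 = 37.0 m

L ≈ 37.0 m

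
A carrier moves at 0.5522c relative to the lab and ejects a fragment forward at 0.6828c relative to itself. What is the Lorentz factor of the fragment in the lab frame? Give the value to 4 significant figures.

γ ≈ 2.261

u_lab = (0.6828 + 0.5522)/(1 + 0.6828×0.5522) = 1.2350/1.377042 = 0.8968498
γ = 1/√(1 − 0.8968498²) = 2.261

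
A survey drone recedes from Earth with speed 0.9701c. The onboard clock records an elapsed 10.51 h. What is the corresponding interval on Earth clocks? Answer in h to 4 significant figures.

Δt ≈ 43.30 h

γ = 1/√(1 − 0.9701²) = 4.12022
Time dilation: Δt = γτ₀ = 4.12022 × 10.51 h = 43.30 h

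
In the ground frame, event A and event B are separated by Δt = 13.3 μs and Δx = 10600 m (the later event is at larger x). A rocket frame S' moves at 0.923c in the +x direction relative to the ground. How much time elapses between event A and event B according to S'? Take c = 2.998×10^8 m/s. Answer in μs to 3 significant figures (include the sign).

γ = 1/√(1 − 0.923²) = 2.5988
Δt' = γ(Δt − vΔx/c²) = 2.5988 × (13.3 μs − 0.923×10600 m / (2.998×10^8 m/s))
= 2.5988 × (-19.334 μs) = -50.2 μs

Δt' ≈ -50.2 μs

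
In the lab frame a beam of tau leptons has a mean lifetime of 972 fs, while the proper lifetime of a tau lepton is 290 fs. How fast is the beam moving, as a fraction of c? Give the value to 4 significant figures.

β ≈ 0.9545

γ = Δt/τ₀ = 972/290 = 3.35172
β = √(1 − 1/γ²) = √(1 − 1/3.35172²) = 0.9545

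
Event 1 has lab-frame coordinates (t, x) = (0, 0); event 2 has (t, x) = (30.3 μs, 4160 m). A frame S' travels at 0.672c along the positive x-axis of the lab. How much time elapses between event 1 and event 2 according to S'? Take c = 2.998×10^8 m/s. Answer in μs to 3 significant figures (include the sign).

γ = 1/√(1 − 0.672²) = 1.3503
Δt' = γ(Δt − vΔx/c²) = 1.3503 × (30.3 μs − 0.672×4160 m / (2.998×10^8 m/s))
= 1.3503 × (20.975 μs) = 28.3 μs

Δt' ≈ 28.3 μs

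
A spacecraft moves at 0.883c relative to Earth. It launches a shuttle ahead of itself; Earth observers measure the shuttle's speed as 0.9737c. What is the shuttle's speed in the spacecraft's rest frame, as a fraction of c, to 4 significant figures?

u' ≈ 0.6468c

Inverse velocity addition: u' = (u − v)/(1 − uv/c²)
= (0.9737 − 0.883)/(1 − 0.9737×0.883) = 0.09070/0.140223 = 0.6468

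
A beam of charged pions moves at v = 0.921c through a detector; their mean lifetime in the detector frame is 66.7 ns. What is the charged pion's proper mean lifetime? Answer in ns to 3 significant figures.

τ₀ ≈ 26.0 ns

γ = 1/√(1 − 0.921²) = 2.5670
Proper time: τ₀ = Δt/γ = 66.7/2.5670 = 26.0 ns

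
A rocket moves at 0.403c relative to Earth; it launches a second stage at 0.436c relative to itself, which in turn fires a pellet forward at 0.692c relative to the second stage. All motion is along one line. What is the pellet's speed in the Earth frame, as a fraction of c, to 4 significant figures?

Compose boost 2: (0.436 + 0.403)/(1 + 0.436×0.403) = 0.8390/1.17571 = 0.713613
Compose boost 3: (0.692 + 0.713613)/(1 + 0.692×0.713613) = 1.40561/1.49382 = 0.9410

u ≈ 0.9410c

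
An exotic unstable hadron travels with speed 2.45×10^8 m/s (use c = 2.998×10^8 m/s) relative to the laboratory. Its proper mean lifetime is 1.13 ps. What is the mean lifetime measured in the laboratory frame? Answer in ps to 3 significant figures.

Δt ≈ 1.96 ps

β = v/c = 2.45×10^8 / 2.998×10^8 = 0.81721
γ = 1/√(1 − 0.81721²) = 1.7351
Time dilation: Δt = γτ₀ = 1.7351 × 1.13 ps = 1.96 ps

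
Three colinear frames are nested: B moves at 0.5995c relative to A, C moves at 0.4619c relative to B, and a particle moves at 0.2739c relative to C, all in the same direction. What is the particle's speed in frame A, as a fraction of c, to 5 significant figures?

Compose boost 2: (0.4619 + 0.5995)/(1 + 0.4619×0.5995) = 1.0614/1.276909 = 0.8312260
Compose boost 3: (0.2739 + 0.8312260)/(1 + 0.2739×0.8312260) = 1.105126/1.227673 = 0.90018

u ≈ 0.90018c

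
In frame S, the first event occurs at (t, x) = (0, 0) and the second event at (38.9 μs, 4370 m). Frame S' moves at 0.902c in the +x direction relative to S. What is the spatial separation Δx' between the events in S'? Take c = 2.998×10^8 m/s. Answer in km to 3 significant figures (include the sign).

Δx' ≈ -14.2 km

γ = 1/√(1 − 0.902²) = 2.3162
Δx' = γ(Δx − vΔt) = 2.3162 × (4370 m − 0.902×(2.998×10^8 m/s)×38.9×10^-6 s)
= 2.3162 × (-6149.3 m) = -14.2 km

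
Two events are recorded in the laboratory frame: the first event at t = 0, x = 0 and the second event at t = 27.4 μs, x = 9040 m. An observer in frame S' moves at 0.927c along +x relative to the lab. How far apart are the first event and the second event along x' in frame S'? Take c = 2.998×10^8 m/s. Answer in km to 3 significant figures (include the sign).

γ = 1/√(1 − 0.927²) = 2.6662
Δx' = γ(Δx − vΔt) = 2.6662 × (9040 m − 0.927×(2.998×10^8 m/s)×27.4×10^-6 s)
= 2.6662 × (1425.1 m) = 3.80 km

Δx' ≈ 3.80 km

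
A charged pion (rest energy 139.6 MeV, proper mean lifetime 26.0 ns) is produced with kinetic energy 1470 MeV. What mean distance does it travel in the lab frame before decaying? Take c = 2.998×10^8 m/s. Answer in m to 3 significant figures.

d ≈ 89.5 m

γ = 1 + K/(m₀c²) = 1 + 1470/139.6 = 11.530
β = √(1 − 1/γ²) = 0.99623
Dilated lifetime: γτ₀ = 11.530 × 26.0 ns = 299.78 ns
d = βc·γτ₀ = 0.99623 × (2.998×10^8 m/s) × 2.9978×10^-7 s = 89.5 m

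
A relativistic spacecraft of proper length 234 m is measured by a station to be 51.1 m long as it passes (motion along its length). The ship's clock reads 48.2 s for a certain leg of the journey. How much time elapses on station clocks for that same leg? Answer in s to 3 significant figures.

Δt ≈ 221 s

Length contraction ⇒ γ = L₀/L = 234/51.1 = 4.5793
Time dilation: Δt = γτ₀ = 4.5793 × 48.2 s = 221 s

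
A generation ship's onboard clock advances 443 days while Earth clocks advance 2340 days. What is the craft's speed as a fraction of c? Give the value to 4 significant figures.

β ≈ 0.9819

γ = Δt/τ₀ = 2340/443 = 5.28217
β = √(1 − 1/γ²) = √(1 − 1/5.28217²) = 0.9819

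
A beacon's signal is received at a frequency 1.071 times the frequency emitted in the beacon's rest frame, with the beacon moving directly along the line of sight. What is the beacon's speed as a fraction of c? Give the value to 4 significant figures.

f_obs/f_src = √((1+β)/(1−β)) = 1.071  ⇒  (1+β)/(1−β) = 1.14704
β = |1 − D²|/(1 + D²) = |1 − 1.14704|/(1 + 1.14704) = 0.06849

β ≈ 0.06849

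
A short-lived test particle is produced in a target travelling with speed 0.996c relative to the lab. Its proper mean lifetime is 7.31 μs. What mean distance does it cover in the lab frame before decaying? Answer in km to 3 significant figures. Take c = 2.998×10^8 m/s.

d ≈ 24.4 km

γ = 1/√(1 − 0.996²) = 11.192
Dilated lifetime: Δt = γτ₀ = 11.192 × 7.31 μs = 81.810 μs
d = vΔt = 0.996c × 81.810 μs = 2.9860×10^8 m/s × 8.1810×10^-5 s = 24.4 km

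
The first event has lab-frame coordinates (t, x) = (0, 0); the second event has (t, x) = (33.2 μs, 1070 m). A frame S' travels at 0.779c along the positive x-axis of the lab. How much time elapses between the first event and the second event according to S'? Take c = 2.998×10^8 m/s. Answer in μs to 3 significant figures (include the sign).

Δt' ≈ 48.5 μs

γ = 1/√(1 − 0.779²) = 1.5948
Δt' = γ(Δt − vΔx/c²) = 1.5948 × (33.2 μs − 0.779×1070 m / (2.998×10^8 m/s))
= 1.5948 × (30.420 μs) = 48.5 μs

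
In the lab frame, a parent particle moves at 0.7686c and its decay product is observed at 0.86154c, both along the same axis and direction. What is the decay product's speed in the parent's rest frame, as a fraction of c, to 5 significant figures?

u' ≈ 0.27512c

Inverse velocity addition: u' = (u − v)/(1 − uv/c²)
= (0.86154 − 0.7686)/(1 − 0.86154×0.7686) = 0.092940/0.3378204 = 0.27512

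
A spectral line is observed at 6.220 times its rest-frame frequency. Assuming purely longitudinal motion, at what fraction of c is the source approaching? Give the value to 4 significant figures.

β ≈ 0.9496

f_obs/f_src = √((1+β)/(1−β)) = 6.220  ⇒  (1+β)/(1−β) = 38.6884
β = |1 − D²|/(1 + D²) = |1 − 38.6884|/(1 + 38.6884) = 0.9496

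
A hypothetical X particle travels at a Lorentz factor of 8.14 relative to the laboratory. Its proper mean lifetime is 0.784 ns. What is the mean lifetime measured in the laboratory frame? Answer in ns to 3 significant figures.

Δt ≈ 6.38 ns

γ = 8.14 (given)
Time dilation: Δt = γτ₀ = 8.14 × 0.784 ns = 6.38 ns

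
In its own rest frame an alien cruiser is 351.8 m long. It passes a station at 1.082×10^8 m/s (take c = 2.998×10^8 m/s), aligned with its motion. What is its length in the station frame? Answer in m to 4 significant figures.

L ≈ 328.1 m

β = v/c = 1.082×10^8 / 2.998×10^8 = 0.360907
γ = 1/√(1 − 0.360907²) = 1.07227
Length contraction: L = L₀/γ = 351.8/1.07227 = 328.1 m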